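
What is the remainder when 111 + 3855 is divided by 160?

3855 mod 160 = 15 (since 24·160 = 3840).
(111 + 15) mod 160 = 126.

126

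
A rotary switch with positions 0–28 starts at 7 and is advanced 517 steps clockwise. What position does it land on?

2

517 − 17·29 = 24, so 517 ≡ 24 (mod 29).
(7 + 24) mod 29 = 2.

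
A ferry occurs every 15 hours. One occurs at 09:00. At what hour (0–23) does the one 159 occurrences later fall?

18

159·15 = 2385.
2385 − 99·24 = 9, so 2385 ≡ 9 (mod 24).
(9 + 9) mod 24 = 18.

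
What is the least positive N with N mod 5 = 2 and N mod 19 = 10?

x ≡ 2 (mod 5) gives x ∈ {2, 7, 12, 17, 22, 27, 32, 37, …}.
The first of these with x mod 19 = 10 is 67.

67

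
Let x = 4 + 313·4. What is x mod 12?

8

313·4 = 1252.
1252 = 104·12 + 4, so 1252 mod 12 = 4.
(4 + 4) mod 12 = 8.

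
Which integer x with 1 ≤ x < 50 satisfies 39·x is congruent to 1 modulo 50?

9

39·9 = 351 = 7·50 + 1, so 39⁻¹ ≡ 9 (mod 50).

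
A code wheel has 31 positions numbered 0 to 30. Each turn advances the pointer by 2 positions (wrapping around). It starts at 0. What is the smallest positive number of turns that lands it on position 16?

8

The inverse of 2 mod 31 is 16 (since 2·16 = 32 ≡ 1).
Multiplying both sides by 16: x ≡ 16·16 = 256 ≡ 8 (mod 31).
Check: 2·8 = 16 = 0·31 + 16.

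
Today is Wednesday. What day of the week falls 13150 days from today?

13150 − 1878·7 = 4, so 13150 ≡ 4 (mod 7).
Wednesday + 4 days → Sunday.

Sunday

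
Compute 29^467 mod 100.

9

Square-and-reduce mod 100: 29^1≡29, 29^2≡41, 29^4≡81, 29^8≡61, 29^16≡21, 29^32≡41, 29^64≡81, 29^128≡61, 29^256≡21.
Since 467 = 1 + 2 + 16 + 64 + 128 + 256 in binary, 29^467 ≡ 29·41·21·81·61·21 ≡ 9 (mod 100).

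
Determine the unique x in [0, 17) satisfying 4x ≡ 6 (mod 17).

The inverse of 4 mod 17 is 13 (since 4·13 = 52 ≡ 1).
Multiplying both sides by 13: x ≡ 13·6 = 78 ≡ 10 (mod 17).

10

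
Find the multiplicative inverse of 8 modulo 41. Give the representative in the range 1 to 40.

36

41 = 5·8 + 1
8 = 8·1 + 0
Back-substituting gives 8·36 ≡ 1 (mod 41).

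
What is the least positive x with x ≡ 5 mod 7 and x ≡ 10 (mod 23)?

33

Since 23·4 ≡ 1 (mod 7), take x = 10 + 23·((5−10)·4 mod 7) = 10 + 23·1 = 33.
Check: 33 mod 7 = 5, 33 mod 23 = 10.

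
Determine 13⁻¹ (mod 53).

49

53 = 4·13 + 1
13 = 13·1 + 0
Back-substituting gives 13·49 ≡ 1 (mod 53).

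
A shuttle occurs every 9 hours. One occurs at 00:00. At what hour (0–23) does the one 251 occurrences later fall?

3

251·9 = 2259.
Dividing 2259 by 24 gives quotient 94 and remainder 3.
(0 + 3) mod 24 = 3.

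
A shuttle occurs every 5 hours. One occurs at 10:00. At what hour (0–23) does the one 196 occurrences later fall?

196·5 = 980.
Dividing 980 by 24 gives quotient 40 and remainder 20.
(10 + 20) mod 24 = 6.

6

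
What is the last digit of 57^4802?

The units digit of 57^n cycles with period 4: 7, 9, 3, 1, …
4802 leaves remainder 2 on division by 4, so 57^4802 ends in 9.

9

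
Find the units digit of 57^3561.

Powers of 7 mod 10 repeat with period 4: 7, 9, 3, 1.
3561 leaves remainder 1 on division by 4, so 57^3561 ends in 7.

7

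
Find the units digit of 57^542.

Powers of 7 mod 10 repeat with period 4: 7, 9, 3, 1.
542 leaves remainder 2 on division by 4, so 57^542 ends in 9.

9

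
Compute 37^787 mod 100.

Square-and-reduce mod 100: 37^1≡37, 37^2≡69, 37^4≡61, 37^8≡21, 37^16≡41, 37^32≡81, 37^64≡61, 37^128≡21, 37^256≡41, 37^512≡81.
787 = 1 + 2 + 16 + 256 + 512, so 37^787 ≡ 37·69·41·41·81 ≡ 33 (mod 100).

33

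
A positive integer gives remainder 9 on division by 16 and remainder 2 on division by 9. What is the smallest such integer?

Since 9·9 ≡ 1 (mod 16), take x = 2 + 9·((9−2)·9 mod 16) = 2 + 9·15 = 137.
Check: 137 mod 16 = 9, 137 mod 9 = 2.

137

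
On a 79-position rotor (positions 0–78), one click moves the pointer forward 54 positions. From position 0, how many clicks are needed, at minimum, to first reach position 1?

79 = 1·54 + 25
54 = 2·25 + 4
25 = 6·4 + 1
4 = 4·1 + 0
Back-substituting gives 54·60 ≡ 1 (mod 79).

60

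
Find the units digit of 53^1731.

The units digit of 53^n cycles with period 4: 3, 9, 7, 1, …
1731 mod 4 = 3, so the last digit matches 3^3 = 7.

7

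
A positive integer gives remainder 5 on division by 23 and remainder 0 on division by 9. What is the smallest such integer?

x ≡ 0 (mod 9) gives x ∈ {0, 9, 18, 27, 36, 45, 54, 63, …}.
The first of these with x mod 23 = 5 is 189.

189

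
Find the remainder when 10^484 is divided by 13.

3

Square-and-reduce mod 13: 10^1≡10, 10^2≡9, 10^4≡3, 10^8≡9, 10^16≡3, 10^32≡9, 10^64≡3, 10^128≡9, 10^256≡3.
Since 484 = 4 + 32 + 64 + 128 + 256 in binary, 10^484 ≡ 3·9·3·9·3 ≡ 3 (mod 13).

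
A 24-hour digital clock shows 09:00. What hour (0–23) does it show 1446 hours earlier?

3

1446 − 60·24 = 6, so 1446 ≡ 6 (mod 24).
(9 − 6) mod 24 = 3.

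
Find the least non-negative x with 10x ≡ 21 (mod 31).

30

The inverse of 10 mod 31 is 28 (since 10·28 = 280 ≡ 1).
Multiplying both sides by 28: x ≡ 28·21 = 588 ≡ 30 (mod 31).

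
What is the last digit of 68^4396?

6

The units digit of 68^n cycles with period 4: 8, 4, 2, 6, …
4396 leaves remainder 0 on division by 4, so 68^4396 ends in 6.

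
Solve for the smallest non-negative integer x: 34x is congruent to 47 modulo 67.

27

The inverse of 34 mod 67 is 2 (since 34·2 = 68 ≡ 1).
Multiplying both sides by 2: x ≡ 2·47 = 94 ≡ 27 (mod 67).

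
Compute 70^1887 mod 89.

3

Square-and-reduce mod 89: 70^1≡70, 70^2≡5, 70^4≡25, 70^8≡2, 70^16≡4, 70^32≡16, 70^64≡78, 70^128≡32, 70^256≡45, 70^512≡67, 70^1024≡39.
Since 1887 = 1 + 2 + 4 + 8 + 16 + 64 + 256 + 512 + 1024 in binary, 70^1887 ≡ 70·5·25·2·4·78·45·67·39 ≡ 3 (mod 89).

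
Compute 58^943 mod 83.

82

Square-and-reduce mod 83: 58^1≡58, 58^2≡44, 58^4≡27, 58^8≡65, 58^16≡75, 58^32≡64, 58^64≡29, 58^128≡11, 58^256≡38, 58^512≡33.
943 = 1 + 2 + 4 + 8 + 32 + 128 + 256 + 512, so 58^943 ≡ 58·44·27·65·64·11·38·33 ≡ 82 (mod 83).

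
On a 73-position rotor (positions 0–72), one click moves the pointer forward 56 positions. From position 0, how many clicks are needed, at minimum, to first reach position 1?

73 = 1·56 + 17
56 = 3·17 + 5
17 = 3·5 + 2
5 = 2·2 + 1
2 = 2·1 + 0
Back-substituting gives 56·30 ≡ 1 (mod 73).

30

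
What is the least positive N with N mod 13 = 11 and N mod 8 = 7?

63

x ≡ 7 (mod 8) gives x ∈ {7, 15, 23, 31, 39, 47, 55, 63}.
The first of these with x mod 13 = 11 is 63.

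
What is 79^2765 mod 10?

Powers of 9 mod 10 repeat with period 2: 9, 1.
2765 leaves remainder 1 on division by 2, so 79^2765 ends in 9.

9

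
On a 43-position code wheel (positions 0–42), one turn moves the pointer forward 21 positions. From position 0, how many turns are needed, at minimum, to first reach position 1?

41

21·41 = 861 = 20·43 + 1, so 21⁻¹ ≡ 41 (mod 43).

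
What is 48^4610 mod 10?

4

Last digits of 8^n: 8, 4, 2, 6 (period 4).
4610 mod 4 = 2, so the last digit matches 8^2 = 4.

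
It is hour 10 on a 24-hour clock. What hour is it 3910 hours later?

8

3910 − 162·24 = 22, so 3910 ≡ 22 (mod 24).
(10 + 22) mod 24 = 8.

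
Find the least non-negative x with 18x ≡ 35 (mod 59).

18⁻¹ ≡ 23 (mod 59) because 18·23 = 414 = 7·59 + 1.
So x ≡ 23·35 = 805 ≡ 38 (mod 59).

38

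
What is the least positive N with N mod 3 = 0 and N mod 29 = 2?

Since 29·2 ≡ 1 (mod 3), take x = 2 + 29·((0−2)·2 mod 3) = 2 + 29·2 = 60.
Check: 60 mod 3 = 0, 60 mod 29 = 2.

60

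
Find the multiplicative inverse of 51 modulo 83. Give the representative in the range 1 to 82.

51·70 = 3570 = 43·83 + 1, so 51⁻¹ ≡ 70 (mod 83).

70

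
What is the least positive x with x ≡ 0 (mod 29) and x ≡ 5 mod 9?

203

x ≡ 5 (mod 9) gives x ∈ {5, 14, 23, 32, 41, 50, 59, 68, …}.
The first of these with x mod 29 = 0 is 203.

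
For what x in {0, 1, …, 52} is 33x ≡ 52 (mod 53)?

33⁻¹ ≡ 45 (mod 53) because 33·45 = 1485 = 28·53 + 1.
So x ≡ 45·52 = 2340 ≡ 8 (mod 53).

8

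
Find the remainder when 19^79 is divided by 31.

28

By repeated squaring mod 31: 19^1≡19, 19^2≡20, 19^4≡28, 19^8≡9, 19^16≡19, 19^32≡20, 19^64≡28.
79 = 1 + 2 + 4 + 8 + 64, so 19^79 ≡ 19·20·28·9·28 ≡ 28 (mod 31).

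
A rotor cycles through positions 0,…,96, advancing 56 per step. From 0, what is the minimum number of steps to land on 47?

The inverse of 56 mod 97 is 26 (since 56·26 = 1456 ≡ 1).
So x ≡ 26·47 = 1222 ≡ 58 (mod 97).

58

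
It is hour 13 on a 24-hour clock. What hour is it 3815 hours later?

12

3815 = 158·24 + 23, so 3815 mod 24 = 23.
(13 + 23) mod 24 = 12.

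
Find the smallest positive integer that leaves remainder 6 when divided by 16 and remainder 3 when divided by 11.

Since 11·3 ≡ 1 (mod 16), take x = 3 + 11·((6−3)·3 mod 16) = 3 + 11·9 = 102.
Check: 102 mod 16 = 6, 102 mod 11 = 3.

102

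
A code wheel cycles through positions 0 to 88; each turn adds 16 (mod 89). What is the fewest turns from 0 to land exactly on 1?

89 = 5·16 + 9
16 = 1·9 + 7
9 = 1·7 + 2
7 = 3·2 + 1
2 = 2·1 + 0
Back-substituting gives 16·39 ≡ 1 (mod 89).

39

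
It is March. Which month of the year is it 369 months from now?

369 = 30·12 + 9, so 369 mod 12 = 9.
March + 9 months → December.

December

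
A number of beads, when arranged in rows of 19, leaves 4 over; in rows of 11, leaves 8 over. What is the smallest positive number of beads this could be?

118

x ≡ 8 (mod 11) gives x ∈ {8, 19, 30, 41, 52, 63, 74, 85, …}.
The first of these with x mod 19 = 4 is 118.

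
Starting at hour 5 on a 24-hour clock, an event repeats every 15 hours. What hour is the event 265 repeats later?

20

265·15 = 3975.
3975 mod 24 = 15 (since 165·24 = 3960).
(5 + 15) mod 24 = 20.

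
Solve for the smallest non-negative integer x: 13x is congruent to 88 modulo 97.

59

13⁻¹ ≡ 15 (mod 97) because 13·15 = 195 = 2·97 + 1.
So x ≡ 15·88 = 1320 ≡ 59 (mod 97).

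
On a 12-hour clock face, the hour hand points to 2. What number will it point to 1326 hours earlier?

8

1326 − 110·12 = 6, so 1326 ≡ 6 (mod 12).
2 − 6 → 8 on a 12-hour dial.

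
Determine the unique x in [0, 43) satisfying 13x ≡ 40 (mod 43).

The inverse of 13 mod 43 is 10 (since 13·10 = 130 ≡ 1).
Multiplying both sides by 10: x ≡ 10·40 = 400 ≡ 13 (mod 43).

13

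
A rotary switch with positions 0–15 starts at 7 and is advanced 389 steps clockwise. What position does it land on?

12

Dividing 389 by 16 gives quotient 24 and remainder 5.
(7 + 5) mod 16 = 12.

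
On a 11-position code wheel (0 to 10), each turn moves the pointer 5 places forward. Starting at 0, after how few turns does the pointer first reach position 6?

10

The inverse of 5 mod 11 is 9 (since 5·9 = 45 ≡ 1).
Multiplying both sides by 9: x ≡ 9·6 = 54 ≡ 10 (mod 11).
Check: 5·10 = 50 = 4·11 + 6.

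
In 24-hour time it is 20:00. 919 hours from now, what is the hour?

3

Dividing 919 by 24 gives quotient 38 and remainder 7.
(20 + 7) mod 24 = 3.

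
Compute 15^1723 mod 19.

10

By repeated squaring mod 19: 15^1≡15, 15^2≡16, 15^4≡9, 15^8≡5, 15^16≡6, 15^32≡17, 15^64≡4, 15^128≡16, 15^256≡9, 15^512≡5, 15^1024≡6.
1723 = 1 + 2 + 8 + 16 + 32 + 128 + 512 + 1024, so 15^1723 ≡ 15·16·5·6·17·16·5·6 ≡ 10 (mod 19).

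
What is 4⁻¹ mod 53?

40

53 = 13·4 + 1
4 = 4·1 + 0
Back-substituting gives 4·40 ≡ 1 (mod 53).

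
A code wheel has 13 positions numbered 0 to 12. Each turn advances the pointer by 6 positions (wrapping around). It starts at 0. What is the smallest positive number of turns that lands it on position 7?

12

6⁻¹ ≡ 11 (mod 13) because 6·11 = 66 = 5·13 + 1.
So x ≡ 11·7 = 77 ≡ 12 (mod 13).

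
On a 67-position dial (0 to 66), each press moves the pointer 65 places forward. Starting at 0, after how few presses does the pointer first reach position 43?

65⁻¹ ≡ 33 (mod 67) because 65·33 = 2145 = 32·67 + 1.
So x ≡ 33·43 = 1419 ≡ 12 (mod 67).

12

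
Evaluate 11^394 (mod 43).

Square-and-reduce mod 43: 11^1≡11, 11^2≡35, 11^4≡21, 11^8≡11, 11^16≡35, 11^32≡21, 11^64≡11, 11^128≡35, 11^256≡21.
394 = 2 + 8 + 128 + 256, so 11^394 ≡ 35·11·35·21 ≡ 35 (mod 43).

35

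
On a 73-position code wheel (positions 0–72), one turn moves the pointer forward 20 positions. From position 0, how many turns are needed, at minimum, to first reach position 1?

11

73 = 3·20 + 13
20 = 1·13 + 7
13 = 1·7 + 6
7 = 1·6 + 1
6 = 6·1 + 0
Back-substituting gives 20·11 ≡ 1 (mod 73).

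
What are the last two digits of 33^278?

Square-and-reduce mod 100: 33^1≡33, 33^2≡89, 33^4≡21, 33^8≡41, 33^16≡81, 33^32≡61, 33^64≡21, 33^128≡41, 33^256≡81.
278 = 2 + 4 + 16 + 256, so 33^278 ≡ 89·21·81·81 ≡ 9 (mod 100).

09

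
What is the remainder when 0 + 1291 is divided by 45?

1291 = 28·45 + 31, so 1291 mod 45 = 31.
(0 + 31) mod 45 = 31.

31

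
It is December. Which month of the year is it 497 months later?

May

497 − 41·12 = 5, so 497 ≡ 5 (mod 12).
December + 5 months → May.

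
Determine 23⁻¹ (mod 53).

30

53 = 2·23 + 7
23 = 3·7 + 2
7 = 3·2 + 1
2 = 2·1 + 0
Back-substituting gives 23·30 ≡ 1 (mod 53).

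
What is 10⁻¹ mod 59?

10·6 = 60 = 1·59 + 1, so 10⁻¹ ≡ 6 (mod 59).

6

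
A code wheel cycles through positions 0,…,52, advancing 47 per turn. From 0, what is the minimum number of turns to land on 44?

28

The inverse of 47 mod 53 is 44 (since 47·44 = 2068 ≡ 1).
Multiplying both sides by 44: x ≡ 44·44 = 1936 ≡ 28 (mod 53).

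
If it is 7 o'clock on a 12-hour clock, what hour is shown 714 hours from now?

714 mod 12 = 6 (since 59·12 = 708).
7 + 6 → 1 on a 12-hour dial.

1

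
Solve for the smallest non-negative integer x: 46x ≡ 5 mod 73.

46⁻¹ ≡ 27 (mod 73) because 46·27 = 1242 = 17·73 + 1.
So x ≡ 27·5 = 135 ≡ 62 (mod 73).

62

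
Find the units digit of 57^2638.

9

Last digits of 7^n: 7, 9, 3, 1 (period 4).
2638 leaves remainder 2 on division by 4, so 57^2638 ends in 9.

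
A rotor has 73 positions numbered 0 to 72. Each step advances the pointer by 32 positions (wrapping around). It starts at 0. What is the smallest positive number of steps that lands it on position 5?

7

32⁻¹ ≡ 16 (mod 73) because 32·16 = 512 = 7·73 + 1.
Multiplying both sides by 16: x ≡ 16·5 = 80 ≡ 7 (mod 73).
Check: 32·7 = 224 = 3·73 + 5.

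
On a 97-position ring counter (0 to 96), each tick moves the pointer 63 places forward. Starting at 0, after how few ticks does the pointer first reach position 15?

88

The inverse of 63 mod 97 is 77 (since 63·77 = 4851 ≡ 1).
So x ≡ 77·15 = 1155 ≡ 88 (mod 97).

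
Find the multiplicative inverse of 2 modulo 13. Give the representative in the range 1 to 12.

7

13 = 6·2 + 1
2 = 2·1 + 0
Back-substituting gives 2·7 ≡ 1 (mod 13).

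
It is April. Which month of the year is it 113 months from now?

September

113 − 9·12 = 5, so 113 ≡ 5 (mod 12).
April + 5 months → September.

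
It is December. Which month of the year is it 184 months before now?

184 mod 12 = 4 (since 15·12 = 180).
December − 4 months → August.

August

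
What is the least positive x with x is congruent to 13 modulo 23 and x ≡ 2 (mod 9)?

128

Since 9·18 ≡ 1 (mod 23), take x = 2 + 9·((13−2)·18 mod 23) = 2 + 9·14 = 128.
Check: 128 mod 23 = 13, 128 mod 9 = 2.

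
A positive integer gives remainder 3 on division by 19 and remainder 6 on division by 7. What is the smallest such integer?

41

Since 7·11 ≡ 1 (mod 19), take x = 6 + 7·((3−6)·11 mod 19) = 6 + 7·5 = 41.
Check: 41 mod 19 = 3, 41 mod 7 = 6.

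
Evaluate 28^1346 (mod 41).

39

Successive squares of 28 mod 41: 28^1≡28, 28^2≡5, 28^4≡25, 28^8≡10, 28^16≡18, 28^32≡37, 28^64≡16, 28^128≡10, 28^256≡18, 28^512≡37, 28^1024≡16.
1346 = 2 + 64 + 256 + 1024, so 28^1346 ≡ 5·16·18·16 ≡ 39 (mod 41).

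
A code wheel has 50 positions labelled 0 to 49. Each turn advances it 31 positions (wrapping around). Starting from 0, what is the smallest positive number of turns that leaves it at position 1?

31·21 = 651 = 13·50 + 1, so 31⁻¹ ≡ 21 (mod 50).

21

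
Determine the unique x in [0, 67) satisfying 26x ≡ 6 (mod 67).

26⁻¹ ≡ 49 (mod 67) because 26·49 = 1274 = 19·67 + 1.
Multiplying both sides by 49: x ≡ 49·6 = 294 ≡ 26 (mod 67).

26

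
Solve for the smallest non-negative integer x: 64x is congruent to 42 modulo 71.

65

The inverse of 64 mod 71 is 10 (since 64·10 = 640 ≡ 1).
Multiplying both sides by 10: x ≡ 10·42 = 420 ≡ 65 (mod 71).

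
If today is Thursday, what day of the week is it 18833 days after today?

Sunday

Dividing 18833 by 7 gives quotient 2690 and remainder 3.
Thursday + 3 days → Sunday.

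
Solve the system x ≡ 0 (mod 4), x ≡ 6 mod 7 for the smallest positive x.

20

x ≡ 0 (mod 4) gives x ∈ {0, 4, 8, 12, 16, 20}.
The first of these with x mod 7 = 6 is 20.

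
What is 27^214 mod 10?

Last digits of 7^n: 7, 9, 3, 1 (period 4).
214 leaves remainder 2 on division by 4, so 27^214 ends in 9.

9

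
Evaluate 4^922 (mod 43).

Square-and-reduce mod 43: 4^1≡4, 4^2≡16, 4^4≡41, 4^8≡4, 4^16≡16, 4^32≡41, 4^64≡4, 4^128≡16, 4^256≡41, 4^512≡4.
922 = 2 + 8 + 16 + 128 + 256 + 512, so 4^922 ≡ 16·4·16·16·41·4 ≡ 35 (mod 43).

35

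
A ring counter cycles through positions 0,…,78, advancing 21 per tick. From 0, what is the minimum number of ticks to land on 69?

The inverse of 21 mod 79 is 64 (since 21·64 = 1344 ≡ 1).
So x ≡ 64·69 = 4416 ≡ 71 (mod 79).

71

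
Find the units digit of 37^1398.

9

Last digits of 7^n: 7, 9, 3, 1 (period 4).
1398 mod 4 = 2, so the last digit matches 7^2 = 9.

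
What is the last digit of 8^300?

6

The units digit of 8^n cycles with period 4: 8, 4, 2, 6, …
300 leaves remainder 0 on division by 4, so 8^300 ends in 6.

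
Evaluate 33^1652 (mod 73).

Successive squares of 33 mod 73: 33^1≡33, 33^2≡67, 33^4≡36, 33^8≡55, 33^16≡32, 33^32≡2, 33^64≡4, 33^128≡16, 33^256≡37, 33^512≡55, 33^1024≡32.
1652 = 4 + 16 + 32 + 64 + 512 + 1024, so 33^1652 ≡ 36·32·2·4·55·32 ≡ 71 (mod 73).

71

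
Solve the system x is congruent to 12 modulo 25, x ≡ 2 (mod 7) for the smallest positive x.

37

x ≡ 2 (mod 7) gives x ∈ {2, 9, 16, 23, 30, 37}.
The first of these with x mod 25 = 12 is 37.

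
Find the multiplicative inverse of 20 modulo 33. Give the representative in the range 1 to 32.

5

20·5 = 100 = 3·33 + 1, so 20⁻¹ ≡ 5 (mod 33).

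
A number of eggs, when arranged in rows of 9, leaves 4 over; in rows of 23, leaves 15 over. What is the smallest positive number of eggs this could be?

x ≡ 4 (mod 9) gives x ∈ {4, 13, 22, 31, 40, 49, 58, 67, …}.
The first of these with x mod 23 = 15 is 130.

130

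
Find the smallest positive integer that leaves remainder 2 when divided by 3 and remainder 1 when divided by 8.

17

Since 8·2 ≡ 1 (mod 3), take x = 1 + 8·((2−1)·2 mod 3) = 1 + 8·2 = 17.
Check: 17 mod 3 = 2, 17 mod 8 = 1.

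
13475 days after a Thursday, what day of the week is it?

Thursday

13475 − 1925·7 = 0, so 13475 ≡ 0 (mod 7).
Thursday + 0 days → Thursday.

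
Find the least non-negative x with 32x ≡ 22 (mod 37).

The inverse of 32 mod 37 is 22 (since 32·22 = 704 ≡ 1).
So x ≡ 22·22 = 484 ≡ 3 (mod 37).
Check: 32·3 = 96 = 2·37 + 22.

3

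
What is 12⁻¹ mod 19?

8

19 = 1·12 + 7
12 = 1·7 + 5
7 = 1·5 + 2
5 = 2·2 + 1
2 = 2·1 + 0
Back-substituting gives 12·8 ≡ 1 (mod 19).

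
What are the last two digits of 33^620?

01

Successive squares of 33 mod 100: 33^1≡33, 33^2≡89, 33^4≡21, 33^8≡41, 33^16≡81, 33^32≡61, 33^64≡21, 33^128≡41, 33^256≡81, 33^512≡61.
620 = 4 + 8 + 32 + 64 + 512, so 33^620 ≡ 21·41·61·21·61 ≡ 1 (mod 100).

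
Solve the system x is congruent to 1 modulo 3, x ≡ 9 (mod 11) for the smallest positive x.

31

x ≡ 1 (mod 3) gives x ∈ {1, 4, 7, 10, 13, 16, 19, 22, …}.
The first of these with x mod 11 = 9 is 31.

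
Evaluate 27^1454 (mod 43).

Successive squares of 27 mod 43: 27^1≡27, 27^2≡41, 27^4≡4, 27^8≡16, 27^16≡41, 27^32≡4, 27^64≡16, 27^128≡41, 27^256≡4, 27^512≡16, 27^1024≡41.
Since 1454 = 2 + 4 + 8 + 32 + 128 + 256 + 1024 in binary, 27^1454 ≡ 41·4·16·4·41·4·41 ≡ 21 (mod 43).

21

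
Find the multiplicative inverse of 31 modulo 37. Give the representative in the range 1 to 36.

6

37 = 1·31 + 6
31 = 5·6 + 1
6 = 6·1 + 0
Back-substituting gives 31·6 ≡ 1 (mod 37).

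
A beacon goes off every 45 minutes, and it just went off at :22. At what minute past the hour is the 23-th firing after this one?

37

23·45 = 1035.
1035 − 17·60 = 15, so 1035 ≡ 15 (mod 60).
(22 + 15) mod 60 = 37.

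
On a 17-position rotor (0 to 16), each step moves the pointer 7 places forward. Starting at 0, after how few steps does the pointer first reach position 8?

The inverse of 7 mod 17 is 5 (since 7·5 = 35 ≡ 1).
Multiplying both sides by 5: x ≡ 5·8 = 40 ≡ 6 (mod 17).

6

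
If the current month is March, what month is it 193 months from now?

193 = 16·12 + 1, so 193 mod 12 = 1.
March + 1 month → April.

April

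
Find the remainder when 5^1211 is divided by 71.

5

Successive squares of 5 mod 71: 5^1≡5, 5^2≡25, 5^4≡57, 5^8≡54, 5^16≡5, 5^32≡25, 5^64≡57, 5^128≡54, 5^256≡5, 5^512≡25, 5^1024≡57.
1211 = 1 + 2 + 8 + 16 + 32 + 128 + 1024, so 5^1211 ≡ 5·25·54·5·25·54·57 ≡ 5 (mod 71).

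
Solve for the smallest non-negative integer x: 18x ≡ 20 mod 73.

66

18⁻¹ ≡ 69 (mod 73) because 18·69 = 1242 = 17·73 + 1.
Multiplying both sides by 69: x ≡ 69·20 = 1380 ≡ 66 (mod 73).
Check: 18·66 = 1188 = 16·73 + 20.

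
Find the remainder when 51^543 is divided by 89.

6

Square-and-reduce mod 89: 51^1≡51, 51^2≡20, 51^4≡44, 51^8≡67, 51^16≡39, 51^32≡8, 51^64≡64, 51^128≡2, 51^256≡4, 51^512≡16.
Since 543 = 1 + 2 + 4 + 8 + 16 + 512 in binary, 51^543 ≡ 51·20·44·67·39·16 ≡ 6 (mod 89).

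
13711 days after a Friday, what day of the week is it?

13711 mod 7 = 5 (since 1958·7 = 13706).
Friday + 5 days → Wednesday.

Wednesday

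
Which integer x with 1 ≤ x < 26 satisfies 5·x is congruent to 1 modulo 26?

21

5·21 = 105 = 4·26 + 1, so 5⁻¹ ≡ 21 (mod 26).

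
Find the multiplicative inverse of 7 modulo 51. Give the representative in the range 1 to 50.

7·22 = 154 = 3·51 + 1, so 7⁻¹ ≡ 22 (mod 51).

22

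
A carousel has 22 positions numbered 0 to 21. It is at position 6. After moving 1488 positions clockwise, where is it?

20

Dividing 1488 by 22 gives quotient 67 and remainder 14.
(6 + 14) mod 22 = 20.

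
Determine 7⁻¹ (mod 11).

7·8 = 56 = 5·11 + 1, so 7⁻¹ ≡ 8 (mod 11).

8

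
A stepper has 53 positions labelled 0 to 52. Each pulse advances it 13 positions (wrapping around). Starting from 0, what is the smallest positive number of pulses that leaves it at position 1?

49

13·49 = 637 = 12·53 + 1, so 13⁻¹ ≡ 49 (mod 53).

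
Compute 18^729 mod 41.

Successive squares of 18 mod 41: 18^1≡18, 18^2≡37, 18^4≡16, 18^8≡10, 18^16≡18, 18^32≡37, 18^64≡16, 18^128≡10, 18^256≡18, 18^512≡37.
729 = 1 + 8 + 16 + 64 + 128 + 512, so 18^729 ≡ 18·10·18·16·10·37 ≡ 16 (mod 41).

16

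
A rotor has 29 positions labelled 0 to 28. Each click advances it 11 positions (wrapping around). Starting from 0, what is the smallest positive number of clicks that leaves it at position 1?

29 = 2·11 + 7
11 = 1·7 + 4
7 = 1·4 + 3
4 = 1·3 + 1
3 = 3·1 + 0
Back-substituting gives 11·8 ≡ 1 (mod 29).

8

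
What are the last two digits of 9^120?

Successive squares of 9 mod 100: 9^1≡9, 9^2≡81, 9^4≡61, 9^8≡21, 9^16≡41, 9^32≡81, 9^64≡61.
120 = 8 + 16 + 32 + 64, so 9^120 ≡ 21·41·81·61 ≡ 1 (mod 100).

01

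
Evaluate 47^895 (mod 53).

By repeated squaring mod 53: 47^1≡47, 47^2≡36, 47^4≡24, 47^8≡46, 47^16≡49, 47^32≡16, 47^64≡44, 47^128≡28, 47^256≡42, 47^512≡15.
Since 895 = 1 + 2 + 4 + 8 + 16 + 32 + 64 + 256 + 512 in binary, 47^895 ≡ 47·36·24·46·49·16·44·42·15 ≡ 28 (mod 53).

28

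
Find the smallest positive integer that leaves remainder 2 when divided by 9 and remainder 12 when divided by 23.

173

Since 23·2 ≡ 1 (mod 9), take x = 12 + 23·((2−12)·2 mod 9) = 12 + 23·7 = 173.
Check: 173 mod 9 = 2, 173 mod 23 = 12.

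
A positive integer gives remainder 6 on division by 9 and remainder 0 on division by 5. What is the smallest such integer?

15

x ≡ 0 (mod 5) gives x ∈ {0, 5, 10, 15}.
The first of these with x mod 9 = 6 is 15.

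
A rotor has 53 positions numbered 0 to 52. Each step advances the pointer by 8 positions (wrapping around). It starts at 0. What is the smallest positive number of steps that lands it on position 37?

51

8⁻¹ ≡ 20 (mod 53) because 8·20 = 160 = 3·53 + 1.
So x ≡ 20·37 = 740 ≡ 51 (mod 53).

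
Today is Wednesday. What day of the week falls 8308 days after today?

8308 = 1186·7 + 6, so 8308 mod 7 = 6.
Wednesday + 6 days → Tuesday.

Tuesday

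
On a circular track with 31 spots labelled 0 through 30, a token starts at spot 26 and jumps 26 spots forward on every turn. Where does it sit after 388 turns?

388·26 = 10088.
10088 mod 31 = 13 (since 325·31 = 10075).
(26 + 13) mod 31 = 8.

8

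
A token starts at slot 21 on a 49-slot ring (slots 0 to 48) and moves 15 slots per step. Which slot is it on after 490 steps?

21

490·15 = 7350.
7350 − 150·49 = 0, so 7350 ≡ 0 (mod 49).
(21 + 0) mod 49 = 21.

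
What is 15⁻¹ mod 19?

14

15·14 = 210 = 11·19 + 1, so 15⁻¹ ≡ 14 (mod 19).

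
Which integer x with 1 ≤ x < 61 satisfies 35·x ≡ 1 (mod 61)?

61 = 1·35 + 26
35 = 1·26 + 9
26 = 2·9 + 8
9 = 1·8 + 1
8 = 8·1 + 0
Back-substituting gives 35·7 ≡ 1 (mod 61).

7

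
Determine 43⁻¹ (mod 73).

43·17 = 731 = 10·73 + 1, so 43⁻¹ ≡ 17 (mod 73).

17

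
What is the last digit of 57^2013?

7

Powers of 7 mod 10 repeat with period 4: 7, 9, 3, 1.
2013 leaves remainder 1 on division by 4, so 57^2013 ends in 7.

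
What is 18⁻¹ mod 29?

18·21 = 378 = 13·29 + 1, so 18⁻¹ ≡ 21 (mod 29).

21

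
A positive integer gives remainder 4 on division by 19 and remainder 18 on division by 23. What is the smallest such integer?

156

Since 23·5 ≡ 1 (mod 19), take x = 18 + 23·((4−18)·5 mod 19) = 18 + 23·6 = 156.
Check: 156 mod 19 = 4, 156 mod 23 = 18.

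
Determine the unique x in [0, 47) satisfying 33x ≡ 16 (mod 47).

33⁻¹ ≡ 10 (mod 47) because 33·10 = 330 = 7·47 + 1.
So x ≡ 10·16 = 160 ≡ 19 (mod 47).
Check: 33·19 = 627 = 13·47 + 16.

19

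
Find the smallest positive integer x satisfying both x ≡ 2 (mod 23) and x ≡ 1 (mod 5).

71

Since 5·14 ≡ 1 (mod 23), take x = 1 + 5·((2−1)·14 mod 23) = 1 + 5·14 = 71.
Check: 71 mod 23 = 2, 71 mod 5 = 1.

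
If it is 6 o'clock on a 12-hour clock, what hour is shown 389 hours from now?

11

389 − 32·12 = 5, so 389 ≡ 5 (mod 12).
6 + 5 → 11 on a 12-hour dial.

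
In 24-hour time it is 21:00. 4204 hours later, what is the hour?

1

Dividing 4204 by 24 gives quotient 175 and remainder 4.
(21 + 4) mod 24 = 1.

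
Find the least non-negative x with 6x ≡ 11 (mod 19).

5

The inverse of 6 mod 19 is 16 (since 6·16 = 96 ≡ 1).
Multiplying both sides by 16: x ≡ 16·11 = 176 ≡ 5 (mod 19).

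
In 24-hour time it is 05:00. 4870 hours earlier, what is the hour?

7

4870 − 202·24 = 22, so 4870 ≡ 22 (mod 24).
(5 − 22) mod 24 = 7.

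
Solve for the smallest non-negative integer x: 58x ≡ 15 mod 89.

58⁻¹ ≡ 66 (mod 89) because 58·66 = 3828 = 43·89 + 1.
So x ≡ 66·15 = 990 ≡ 11 (mod 89).
Check: 58·11 = 638 = 7·89 + 15.

11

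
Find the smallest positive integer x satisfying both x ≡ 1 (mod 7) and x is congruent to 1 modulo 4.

1

x ≡ 1 (mod 4) gives x ∈ {1}.
The first of these with x mod 7 = 1 is 1.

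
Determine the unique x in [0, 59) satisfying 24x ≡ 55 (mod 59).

49

The inverse of 24 mod 59 is 32 (since 24·32 = 768 ≡ 1).
So x ≡ 32·55 = 1760 ≡ 49 (mod 59).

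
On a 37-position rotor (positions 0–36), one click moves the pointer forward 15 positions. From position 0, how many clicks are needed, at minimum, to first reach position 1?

15·5 = 75 = 2·37 + 1, so 15⁻¹ ≡ 5 (mod 37).

5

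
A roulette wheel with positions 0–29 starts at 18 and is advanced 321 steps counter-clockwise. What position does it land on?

27

321 − 10·30 = 21, so 321 ≡ 21 (mod 30).
(18 − 21) mod 30 = 27.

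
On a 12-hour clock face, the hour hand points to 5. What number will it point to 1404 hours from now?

1404 − 117·12 = 0, so 1404 ≡ 0 (mod 12).
5 + 0 → 5 on a 12-hour dial.

5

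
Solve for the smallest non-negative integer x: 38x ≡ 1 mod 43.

17

The inverse of 38 mod 43 is 17 (since 38·17 = 646 ≡ 1).
So x ≡ 17·1 = 17 ≡ 17 (mod 43).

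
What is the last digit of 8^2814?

The units digit of 8^n cycles with period 4: 8, 4, 2, 6, …
2814 leaves remainder 2 on division by 4, so 8^2814 ends in 4.

4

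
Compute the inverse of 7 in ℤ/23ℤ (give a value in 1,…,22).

10

7·10 = 70 = 3·23 + 1, so 7⁻¹ ≡ 10 (mod 23).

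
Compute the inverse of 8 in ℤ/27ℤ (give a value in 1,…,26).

17

27 = 3·8 + 3
8 = 2·3 + 2
3 = 1·2 + 1
2 = 2·1 + 0
Back-substituting gives 8·17 ≡ 1 (mod 27).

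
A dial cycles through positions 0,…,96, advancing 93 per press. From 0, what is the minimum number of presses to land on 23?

93⁻¹ ≡ 24 (mod 97) because 93·24 = 2232 = 23·97 + 1.
Multiplying both sides by 24: x ≡ 24·23 = 552 ≡ 67 (mod 97).
Check: 93·67 = 6231 = 64·97 + 23.

67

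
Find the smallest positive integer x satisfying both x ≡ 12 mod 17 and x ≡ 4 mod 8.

x ≡ 4 (mod 8) gives x ∈ {4, 12}.
The first of these with x mod 17 = 12 is 12.

12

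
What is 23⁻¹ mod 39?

39 = 1·23 + 16
23 = 1·16 + 7
16 = 2·7 + 2
7 = 3·2 + 1
2 = 2·1 + 0
Back-substituting gives 23·17 ≡ 1 (mod 39).

17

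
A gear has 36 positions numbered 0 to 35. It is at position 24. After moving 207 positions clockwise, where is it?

207 − 5·36 = 27, so 207 ≡ 27 (mod 36).
(24 + 27) mod 36 = 15.

15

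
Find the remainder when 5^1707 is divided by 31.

1

By repeated squaring mod 31: 5^1≡5, 5^2≡25, 5^4≡5, 5^8≡25, 5^16≡5, 5^32≡25, 5^64≡5, 5^128≡25, 5^256≡5, 5^512≡25, 5^1024≡5.
Since 1707 = 1 + 2 + 8 + 32 + 128 + 512 + 1024 in binary, 5^1707 ≡ 5·25·25·25·25·25·5 ≡ 1 (mod 31).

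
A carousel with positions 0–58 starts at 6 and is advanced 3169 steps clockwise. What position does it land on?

48

3169 − 53·59 = 42, so 3169 ≡ 42 (mod 59).
(6 + 42) mod 59 = 48.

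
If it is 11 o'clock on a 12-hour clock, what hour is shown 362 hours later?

362 = 30·12 + 2, so 362 mod 12 = 2.
11 + 2 → 1 on a 12-hour dial.

1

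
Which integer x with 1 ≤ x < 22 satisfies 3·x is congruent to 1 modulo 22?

15

3·15 = 45 = 2·22 + 1, so 3⁻¹ ≡ 15 (mod 22).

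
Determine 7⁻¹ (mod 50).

50 = 7·7 + 1
7 = 7·1 + 0
Back-substituting gives 7·43 ≡ 1 (mod 50).

43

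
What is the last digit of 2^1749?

Last digits of 2^n: 2, 4, 8, 6 (period 4).
1749 leaves remainder 1 on division by 4, so 2^1749 ends in 2.

2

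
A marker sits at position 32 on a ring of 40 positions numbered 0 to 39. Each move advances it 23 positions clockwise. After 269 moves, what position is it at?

269·23 = 6187.
6187 = 154·40 + 27, so 6187 mod 40 = 27.
(32 + 27) mod 40 = 19.

19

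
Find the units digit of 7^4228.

Last digits of 7^n: 7, 9, 3, 1 (period 4).
4228 leaves remainder 0 on division by 4, so 7^4228 ends in 1.

1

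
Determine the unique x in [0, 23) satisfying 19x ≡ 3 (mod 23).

5

19⁻¹ ≡ 17 (mod 23) because 19·17 = 323 = 14·23 + 1.
So x ≡ 17·3 = 51 ≡ 5 (mod 23).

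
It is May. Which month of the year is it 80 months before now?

September

80 − 6·12 = 8, so 80 ≡ 8 (mod 12).
May − 8 months → September.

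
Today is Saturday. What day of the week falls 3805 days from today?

3805 − 543·7 = 4, so 3805 ≡ 4 (mod 7).
Saturday + 4 days → Wednesday.

Wednesday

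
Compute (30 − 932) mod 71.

932 − 13·71 = 9, so 932 ≡ 9 (mod 71).
(30 − 9) mod 71 = 21.

21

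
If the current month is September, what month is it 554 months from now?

554 = 46·12 + 2, so 554 mod 12 = 2.
September + 2 months → November.

November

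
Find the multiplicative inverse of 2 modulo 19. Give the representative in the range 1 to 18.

19 = 9·2 + 1
2 = 2·1 + 0
Back-substituting gives 2·10 ≡ 1 (mod 19).

10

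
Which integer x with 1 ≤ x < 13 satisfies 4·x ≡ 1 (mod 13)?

10

4·10 = 40 = 3·13 + 1, so 4⁻¹ ≡ 10 (mod 13).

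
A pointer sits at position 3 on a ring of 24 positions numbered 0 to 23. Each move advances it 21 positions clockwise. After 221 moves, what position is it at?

12

221·21 = 4641.
Dividing 4641 by 24 gives quotient 193 and remainder 9.
(3 + 9) mod 24 = 12.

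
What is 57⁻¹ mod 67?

57·20 = 1140 = 17·67 + 1, so 57⁻¹ ≡ 20 (mod 67).

20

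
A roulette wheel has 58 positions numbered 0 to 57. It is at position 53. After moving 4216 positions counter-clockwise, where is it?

Dividing 4216 by 58 gives quotient 72 and remainder 40.
(53 − 40) mod 58 = 13.

13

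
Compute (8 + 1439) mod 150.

1439 = 9·150 + 89, so 1439 mod 150 = 89.
(8 + 89) mod 150 = 97.

97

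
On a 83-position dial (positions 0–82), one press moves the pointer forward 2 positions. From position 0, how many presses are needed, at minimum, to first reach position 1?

42

83 = 41·2 + 1
2 = 2·1 + 0
Back-substituting gives 2·42 ≡ 1 (mod 83).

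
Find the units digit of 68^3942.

4

The units digit of 68^n cycles with period 4: 8, 4, 2, 6, …
3942 mod 4 = 2, so the last digit matches 8^2 = 4.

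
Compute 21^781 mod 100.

21

Successive squares of 21 mod 100: 21^1≡21, 21^2≡41, 21^4≡81, 21^8≡61, 21^16≡21, 21^32≡41, 21^64≡81, 21^128≡61, 21^256≡21, 21^512≡41.
Since 781 = 1 + 4 + 8 + 256 + 512 in binary, 21^781 ≡ 21·81·61·21·41 ≡ 21 (mod 100).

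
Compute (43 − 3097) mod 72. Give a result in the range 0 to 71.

42

3097 mod 72 = 1 (since 43·72 = 3096).
(43 − 1) mod 72 = 42.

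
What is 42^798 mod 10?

4

Powers of 2 mod 10 repeat with period 4: 2, 4, 8, 6.
798 leaves remainder 2 on division by 4, so 42^798 ends in 4.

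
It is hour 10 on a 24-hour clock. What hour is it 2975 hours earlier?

11

2975 = 123·24 + 23, so 2975 mod 24 = 23.
(10 − 23) mod 24 = 11.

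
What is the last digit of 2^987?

8

Powers of 2 mod 10 repeat with period 4: 2, 4, 8, 6.
987 mod 4 = 3, so the last digit matches 2^3 = 8.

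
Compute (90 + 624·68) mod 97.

624·68 = 42432.
Dividing 42432 by 97 gives quotient 437 and remainder 43.
(90 + 43) mod 97 = 36.

36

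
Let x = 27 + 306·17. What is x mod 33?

306·17 = 5202.
5202 mod 33 = 21 (since 157·33 = 5181).
(27 + 21) mod 33 = 15.

15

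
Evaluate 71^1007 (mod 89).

Square-and-reduce mod 89: 71^1≡71, 71^2≡57, 71^4≡45, 71^8≡67, 71^16≡39, 71^32≡8, 71^64≡64, 71^128≡2, 71^256≡4, 71^512≡16.
1007 = 1 + 2 + 4 + 8 + 32 + 64 + 128 + 256 + 512, so 71^1007 ≡ 71·57·45·67·8·64·2·4·16 ≡ 79 (mod 89).

79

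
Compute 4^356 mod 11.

Successive squares of 4 mod 11: 4^1≡4, 4^2≡5, 4^4≡3, 4^8≡9, 4^16≡4, 4^32≡5, 4^64≡3, 4^128≡9, 4^256≡4.
356 = 4 + 32 + 64 + 256, so 4^356 ≡ 3·5·3·4 ≡ 4 (mod 11).

4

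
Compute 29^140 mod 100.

By repeated squaring mod 100: 29^1≡29, 29^2≡41, 29^4≡81, 29^8≡61, 29^16≡21, 29^32≡41, 29^64≡81, 29^128≡61.
140 = 4 + 8 + 128, so 29^140 ≡ 81·61·61 ≡ 1 (mod 100).

1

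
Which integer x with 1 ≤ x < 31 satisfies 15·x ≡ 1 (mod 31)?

31 = 2·15 + 1
15 = 15·1 + 0
Back-substituting gives 15·29 ≡ 1 (mod 31).

29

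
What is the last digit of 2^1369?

Last digits of 2^n: 2, 4, 8, 6 (period 4).
1369 mod 4 = 1, so the last digit matches 2^1 = 2.

2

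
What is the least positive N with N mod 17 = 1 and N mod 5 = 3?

x ≡ 3 (mod 5) gives x ∈ {3, 8, 13, 18}.
The first of these with x mod 17 = 1 is 18.

18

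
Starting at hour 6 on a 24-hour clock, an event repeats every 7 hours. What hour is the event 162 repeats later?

12

162·7 = 1134.
1134 = 47·24 + 6, so 1134 mod 24 = 6.
(6 + 6) mod 24 = 12.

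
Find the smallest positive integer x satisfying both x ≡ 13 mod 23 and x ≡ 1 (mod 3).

13

x ≡ 1 (mod 3) gives x ∈ {1, 4, 7, 10, 13}.
The first of these with x mod 23 = 13 is 13.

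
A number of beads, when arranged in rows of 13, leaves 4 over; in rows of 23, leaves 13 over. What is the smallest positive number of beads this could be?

Since 23·4 ≡ 1 (mod 13), take x = 13 + 23·((4−13)·4 mod 13) = 13 + 23·3 = 82.
Check: 82 mod 13 = 4, 82 mod 23 = 13.

82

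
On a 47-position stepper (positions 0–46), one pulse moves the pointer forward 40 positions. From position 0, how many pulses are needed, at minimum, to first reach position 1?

40·20 = 800 = 17·47 + 1, so 40⁻¹ ≡ 20 (mod 47).

20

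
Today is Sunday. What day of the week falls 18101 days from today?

18101 = 2585·7 + 6, so 18101 mod 7 = 6.
Sunday + 6 days → Saturday.

Saturday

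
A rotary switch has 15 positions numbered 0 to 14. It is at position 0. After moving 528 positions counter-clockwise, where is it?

12

528 − 35·15 = 3, so 528 ≡ 3 (mod 15).
(0 − 3) mod 15 = 12.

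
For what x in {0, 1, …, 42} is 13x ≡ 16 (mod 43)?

The inverse of 13 mod 43 is 10 (since 13·10 = 130 ≡ 1).
So x ≡ 10·16 = 160 ≡ 31 (mod 43).

31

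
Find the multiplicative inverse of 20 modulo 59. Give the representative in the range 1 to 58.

20·3 = 60 = 1·59 + 1, so 20⁻¹ ≡ 3 (mod 59).

3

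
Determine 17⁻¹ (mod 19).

19 = 1·17 + 2
17 = 8·2 + 1
2 = 2·1 + 0
Back-substituting gives 17·9 ≡ 1 (mod 19).

9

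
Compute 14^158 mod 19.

Square-and-reduce mod 19: 14^1≡14, 14^2≡6, 14^4≡17, 14^8≡4, 14^16≡16, 14^32≡9, 14^64≡5, 14^128≡6.
Since 158 = 2 + 4 + 8 + 16 + 128 in binary, 14^158 ≡ 6·17·4·16·6 ≡ 9 (mod 19).

9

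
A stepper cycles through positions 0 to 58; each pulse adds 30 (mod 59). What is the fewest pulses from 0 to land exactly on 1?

59 = 1·30 + 29
30 = 1·29 + 1
29 = 29·1 + 0
Back-substituting gives 30·2 ≡ 1 (mod 59).

2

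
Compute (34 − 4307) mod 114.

59

4307 mod 114 = 89 (since 37·114 = 4218).
(34 − 89) mod 114 = 59.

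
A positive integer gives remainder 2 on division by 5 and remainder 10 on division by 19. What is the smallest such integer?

67

x ≡ 2 (mod 5) gives x ∈ {2, 7, 12, 17, 22, 27, 32, 37, …}.
The first of these with x mod 19 = 10 is 67.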